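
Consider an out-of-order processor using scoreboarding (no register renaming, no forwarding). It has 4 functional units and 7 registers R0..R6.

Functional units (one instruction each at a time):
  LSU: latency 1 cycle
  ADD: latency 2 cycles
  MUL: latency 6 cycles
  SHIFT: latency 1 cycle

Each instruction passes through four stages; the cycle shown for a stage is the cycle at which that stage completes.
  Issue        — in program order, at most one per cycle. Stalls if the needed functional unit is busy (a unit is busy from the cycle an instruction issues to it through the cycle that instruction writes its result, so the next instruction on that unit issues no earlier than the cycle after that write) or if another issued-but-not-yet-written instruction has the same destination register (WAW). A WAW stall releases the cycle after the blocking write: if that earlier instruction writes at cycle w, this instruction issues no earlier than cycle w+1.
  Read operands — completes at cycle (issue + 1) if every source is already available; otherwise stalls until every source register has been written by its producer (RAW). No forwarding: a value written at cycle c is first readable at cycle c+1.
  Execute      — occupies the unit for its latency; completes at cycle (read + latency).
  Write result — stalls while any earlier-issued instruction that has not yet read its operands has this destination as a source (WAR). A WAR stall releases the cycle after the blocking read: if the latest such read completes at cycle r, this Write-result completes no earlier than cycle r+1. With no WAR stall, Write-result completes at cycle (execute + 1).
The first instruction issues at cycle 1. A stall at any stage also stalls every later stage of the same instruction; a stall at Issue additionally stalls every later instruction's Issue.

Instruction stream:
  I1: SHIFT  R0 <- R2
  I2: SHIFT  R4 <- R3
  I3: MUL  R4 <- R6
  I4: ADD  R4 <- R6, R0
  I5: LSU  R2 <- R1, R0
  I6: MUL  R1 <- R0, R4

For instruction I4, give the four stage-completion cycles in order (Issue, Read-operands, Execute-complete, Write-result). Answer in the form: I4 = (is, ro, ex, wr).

c1: I1 dispatched to SHIFT
c2: I1 operands ready
c3: I1 complete
c4: R0←I1
c5: I2 dispatched to SHIFT
c6: I2 operands ready
c7: I2 complete
c8: R4←I2
c9: I3 dispatched to MUL
c10: I3 operands ready
c16: I3 complete
c17: R4←I3
c18: I4 dispatched to ADD
c19: I4 operands ready; I5 dispatched to LSU
c20: I5 operands ready; I6 dispatched to MUL
c21: I4 complete; I5 complete
c22: R4←I4; R2←I5
c23: I6 operands ready
c29: I6 complete
c30: R1←I6

I4 = (18, 19, 21, 22)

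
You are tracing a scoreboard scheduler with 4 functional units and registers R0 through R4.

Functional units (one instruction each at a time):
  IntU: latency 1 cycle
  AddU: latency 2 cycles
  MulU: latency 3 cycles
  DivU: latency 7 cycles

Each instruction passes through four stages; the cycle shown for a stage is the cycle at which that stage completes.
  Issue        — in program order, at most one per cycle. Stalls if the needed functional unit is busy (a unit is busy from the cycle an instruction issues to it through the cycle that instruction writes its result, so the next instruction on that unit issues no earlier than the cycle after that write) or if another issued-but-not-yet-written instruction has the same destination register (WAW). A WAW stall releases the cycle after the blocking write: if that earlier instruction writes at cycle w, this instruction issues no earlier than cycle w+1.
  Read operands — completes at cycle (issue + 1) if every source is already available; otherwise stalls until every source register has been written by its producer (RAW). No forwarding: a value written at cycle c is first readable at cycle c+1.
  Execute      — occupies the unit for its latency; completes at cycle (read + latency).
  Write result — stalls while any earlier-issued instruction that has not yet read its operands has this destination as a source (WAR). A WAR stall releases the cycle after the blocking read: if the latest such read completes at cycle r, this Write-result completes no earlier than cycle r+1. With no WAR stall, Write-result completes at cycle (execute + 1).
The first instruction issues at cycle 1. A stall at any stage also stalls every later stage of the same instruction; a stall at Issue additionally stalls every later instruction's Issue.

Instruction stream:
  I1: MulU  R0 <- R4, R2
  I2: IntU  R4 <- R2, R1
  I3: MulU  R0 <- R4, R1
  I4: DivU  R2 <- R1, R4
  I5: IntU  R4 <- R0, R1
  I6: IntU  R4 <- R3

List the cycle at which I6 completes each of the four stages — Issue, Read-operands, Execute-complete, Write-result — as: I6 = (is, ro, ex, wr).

[I1] 1/2/5/6
[I2] 2/3/4/5
[I3] 7/8/11/12  (struct: MulU busy until I1 writes@6)
[I4] 8/9/16/17
[I5] 9/13/14/15  (RAW R0: wait I3 write@12)
[I6] 16/17/18/19  (struct: IntU busy until I5 writes@15)

I6 = (16, 17, 18, 19)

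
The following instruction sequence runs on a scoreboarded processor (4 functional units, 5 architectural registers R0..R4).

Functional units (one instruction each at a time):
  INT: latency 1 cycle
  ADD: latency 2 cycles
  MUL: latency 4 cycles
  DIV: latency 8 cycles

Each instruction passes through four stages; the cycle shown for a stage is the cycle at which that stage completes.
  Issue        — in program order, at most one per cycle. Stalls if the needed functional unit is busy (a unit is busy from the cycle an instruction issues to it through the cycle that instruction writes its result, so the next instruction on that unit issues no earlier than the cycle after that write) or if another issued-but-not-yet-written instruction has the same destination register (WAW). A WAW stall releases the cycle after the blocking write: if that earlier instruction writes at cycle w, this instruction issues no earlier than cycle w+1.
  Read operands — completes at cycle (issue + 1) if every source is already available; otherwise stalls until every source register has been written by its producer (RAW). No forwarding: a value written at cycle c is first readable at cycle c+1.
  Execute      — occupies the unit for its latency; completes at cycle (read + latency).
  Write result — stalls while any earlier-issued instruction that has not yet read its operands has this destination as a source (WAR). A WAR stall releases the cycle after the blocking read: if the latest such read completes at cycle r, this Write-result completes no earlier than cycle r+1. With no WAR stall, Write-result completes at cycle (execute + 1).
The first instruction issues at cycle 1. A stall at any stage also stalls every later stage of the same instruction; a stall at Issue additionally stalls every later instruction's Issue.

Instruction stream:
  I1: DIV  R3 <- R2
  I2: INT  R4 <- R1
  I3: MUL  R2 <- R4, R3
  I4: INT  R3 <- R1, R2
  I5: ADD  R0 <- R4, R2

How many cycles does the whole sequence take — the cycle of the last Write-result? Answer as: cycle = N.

cycle = 21

[1] issue I1 (DIV)
[2] I1 read-ops; issue I2 (INT)
[3] I2 read-ops; issue I3 (MUL)
[4] I2 finished on INT
[5] I2→R4
[10] I1 finished on DIV
[11] I1→R3
[12] I3 read-ops; issue I4 (INT)
[13] issue I5 (ADD)
[16] I3 finished on MUL
[17] I3→R2
[18] I4 read-ops; I5 read-ops
[19] I4 finished on INT
[20] I4→R3; I5 finished on ADD
[21] I5→R0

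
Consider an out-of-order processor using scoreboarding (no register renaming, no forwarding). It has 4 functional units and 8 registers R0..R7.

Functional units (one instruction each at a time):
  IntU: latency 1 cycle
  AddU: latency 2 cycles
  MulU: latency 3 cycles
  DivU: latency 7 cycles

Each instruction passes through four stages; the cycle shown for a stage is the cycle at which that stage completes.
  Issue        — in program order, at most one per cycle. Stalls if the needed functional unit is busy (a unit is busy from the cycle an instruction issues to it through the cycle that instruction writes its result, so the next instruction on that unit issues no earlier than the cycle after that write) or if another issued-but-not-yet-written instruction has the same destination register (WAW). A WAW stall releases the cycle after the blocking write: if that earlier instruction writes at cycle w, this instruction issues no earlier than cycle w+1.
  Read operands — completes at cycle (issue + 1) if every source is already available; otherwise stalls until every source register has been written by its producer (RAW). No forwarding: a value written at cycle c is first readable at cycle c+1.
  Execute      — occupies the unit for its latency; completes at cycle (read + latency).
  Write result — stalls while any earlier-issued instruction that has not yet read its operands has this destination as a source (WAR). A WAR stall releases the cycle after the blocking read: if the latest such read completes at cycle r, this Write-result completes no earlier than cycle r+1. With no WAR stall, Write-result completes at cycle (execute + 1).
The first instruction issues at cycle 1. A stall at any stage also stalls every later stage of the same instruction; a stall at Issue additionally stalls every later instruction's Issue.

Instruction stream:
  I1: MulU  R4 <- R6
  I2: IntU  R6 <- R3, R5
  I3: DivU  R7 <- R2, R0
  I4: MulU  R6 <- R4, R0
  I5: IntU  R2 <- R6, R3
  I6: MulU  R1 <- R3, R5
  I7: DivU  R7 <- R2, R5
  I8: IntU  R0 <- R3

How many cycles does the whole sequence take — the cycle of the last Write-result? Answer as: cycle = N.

cycle = 24

t=1  I1 issues→MulU
t=2  I1 reads | I2 issues→IntU
t=3  I2 reads | I3 issues→DivU
t=4  I2 exec-done | I3 reads
t=5  I1 exec-done | I2 writes R6
t=6  I1 writes R4
t=7  I4 issues→MulU
t=8  I4 reads | I5 issues→IntU
t=11  I3 exec-done | I4 exec-done
t=12  I3 writes R7 | I4 writes R6
t=13  I5 reads | I6 issues→MulU
t=14  I5 exec-done | I6 reads | I7 issues→DivU
t=15  I5 writes R2
t=16  I7 reads | I8 issues→IntU
t=17  I6 exec-done | I8 reads
t=18  I6 writes R1 | I8 exec-done
t=19  I8 writes R0
t=23  I7 exec-done
t=24  I7 writes R7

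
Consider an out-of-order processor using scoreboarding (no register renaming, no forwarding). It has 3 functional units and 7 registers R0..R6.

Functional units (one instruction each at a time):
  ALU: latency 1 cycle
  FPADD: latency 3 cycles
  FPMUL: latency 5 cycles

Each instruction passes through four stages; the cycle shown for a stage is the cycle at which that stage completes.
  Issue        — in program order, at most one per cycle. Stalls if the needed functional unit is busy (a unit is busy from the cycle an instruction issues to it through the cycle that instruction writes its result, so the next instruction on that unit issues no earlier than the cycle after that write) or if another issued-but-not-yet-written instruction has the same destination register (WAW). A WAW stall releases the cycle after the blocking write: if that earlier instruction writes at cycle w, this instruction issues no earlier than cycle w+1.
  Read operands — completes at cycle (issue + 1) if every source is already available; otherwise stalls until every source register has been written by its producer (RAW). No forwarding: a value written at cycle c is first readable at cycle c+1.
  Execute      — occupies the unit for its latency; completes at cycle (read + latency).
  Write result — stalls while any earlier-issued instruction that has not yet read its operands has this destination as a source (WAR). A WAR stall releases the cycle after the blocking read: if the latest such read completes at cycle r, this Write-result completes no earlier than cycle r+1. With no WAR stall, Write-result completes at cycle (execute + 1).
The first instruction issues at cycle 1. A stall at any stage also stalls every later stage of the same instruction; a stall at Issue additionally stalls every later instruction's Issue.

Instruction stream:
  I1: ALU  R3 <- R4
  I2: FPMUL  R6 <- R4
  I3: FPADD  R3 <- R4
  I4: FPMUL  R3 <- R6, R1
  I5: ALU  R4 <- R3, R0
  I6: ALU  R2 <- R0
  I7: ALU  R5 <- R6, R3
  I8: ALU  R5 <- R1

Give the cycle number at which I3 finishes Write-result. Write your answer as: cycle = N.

c1: I1 dispatched to ALU
c2: I1 operands ready · I2 dispatched to FPMUL
c3: I1 complete · I2 operands ready
c4: R3←I1
c5: I3 dispatched to FPADD
c6: I3 operands ready
c8: I2 complete
c9: R6←I2 · I3 complete
c10: R3←I3
c11: I4 dispatched to FPMUL
c12: I4 operands ready · I5 dispatched to ALU
c17: I4 complete
c18: R3←I4
c19: I5 operands ready
c20: I5 complete
c21: R4←I5
c22: I6 dispatched to ALU
c23: I6 operands ready
c24: I6 complete
c25: R2←I6
c26: I7 dispatched to ALU
c27: I7 operands ready
c28: I7 complete
c29: R5←I7
c30: I8 dispatched to ALU
c31: I8 operands ready
c32: I8 complete
c33: R5←I8

cycle = 10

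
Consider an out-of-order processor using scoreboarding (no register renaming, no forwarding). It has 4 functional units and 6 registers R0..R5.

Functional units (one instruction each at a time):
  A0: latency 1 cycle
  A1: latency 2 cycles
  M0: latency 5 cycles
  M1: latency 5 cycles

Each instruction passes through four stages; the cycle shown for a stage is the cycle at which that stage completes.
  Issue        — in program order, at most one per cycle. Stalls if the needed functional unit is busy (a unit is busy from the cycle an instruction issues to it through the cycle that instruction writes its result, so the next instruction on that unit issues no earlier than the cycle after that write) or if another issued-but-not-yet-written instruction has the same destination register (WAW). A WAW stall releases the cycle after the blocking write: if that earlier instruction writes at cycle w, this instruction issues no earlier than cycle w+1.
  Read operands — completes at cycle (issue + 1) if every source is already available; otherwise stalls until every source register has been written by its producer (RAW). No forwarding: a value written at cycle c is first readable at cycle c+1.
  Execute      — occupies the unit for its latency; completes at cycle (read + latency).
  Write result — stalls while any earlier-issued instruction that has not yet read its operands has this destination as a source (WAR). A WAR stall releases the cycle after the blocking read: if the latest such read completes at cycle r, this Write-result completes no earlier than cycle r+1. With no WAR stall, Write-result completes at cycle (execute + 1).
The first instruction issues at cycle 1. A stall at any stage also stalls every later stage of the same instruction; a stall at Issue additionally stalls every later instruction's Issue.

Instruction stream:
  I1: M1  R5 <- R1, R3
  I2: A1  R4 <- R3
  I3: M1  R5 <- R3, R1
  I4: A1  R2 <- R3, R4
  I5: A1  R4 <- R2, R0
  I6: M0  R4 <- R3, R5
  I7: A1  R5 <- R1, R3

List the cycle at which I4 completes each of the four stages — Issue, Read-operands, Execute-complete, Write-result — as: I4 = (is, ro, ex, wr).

  I1 | 1 | 2 | 7 | 8
  I2 | 2 | 3 | 5 | 6
  I3 | 9 | 10 | 15 | 16   struct: M1 busy until I1 writes@8
  I4 | 10 | 11 | 13 | 14
  I5 | 15 | 16 | 18 | 19   struct: A1 busy until I4 writes@14
  I6 | 20 | 21 | 26 | 27   WAW R4: wait I5 write@19
  I7 | 21 | 22 | 24 | 25

I4 = (10, 11, 13, 14)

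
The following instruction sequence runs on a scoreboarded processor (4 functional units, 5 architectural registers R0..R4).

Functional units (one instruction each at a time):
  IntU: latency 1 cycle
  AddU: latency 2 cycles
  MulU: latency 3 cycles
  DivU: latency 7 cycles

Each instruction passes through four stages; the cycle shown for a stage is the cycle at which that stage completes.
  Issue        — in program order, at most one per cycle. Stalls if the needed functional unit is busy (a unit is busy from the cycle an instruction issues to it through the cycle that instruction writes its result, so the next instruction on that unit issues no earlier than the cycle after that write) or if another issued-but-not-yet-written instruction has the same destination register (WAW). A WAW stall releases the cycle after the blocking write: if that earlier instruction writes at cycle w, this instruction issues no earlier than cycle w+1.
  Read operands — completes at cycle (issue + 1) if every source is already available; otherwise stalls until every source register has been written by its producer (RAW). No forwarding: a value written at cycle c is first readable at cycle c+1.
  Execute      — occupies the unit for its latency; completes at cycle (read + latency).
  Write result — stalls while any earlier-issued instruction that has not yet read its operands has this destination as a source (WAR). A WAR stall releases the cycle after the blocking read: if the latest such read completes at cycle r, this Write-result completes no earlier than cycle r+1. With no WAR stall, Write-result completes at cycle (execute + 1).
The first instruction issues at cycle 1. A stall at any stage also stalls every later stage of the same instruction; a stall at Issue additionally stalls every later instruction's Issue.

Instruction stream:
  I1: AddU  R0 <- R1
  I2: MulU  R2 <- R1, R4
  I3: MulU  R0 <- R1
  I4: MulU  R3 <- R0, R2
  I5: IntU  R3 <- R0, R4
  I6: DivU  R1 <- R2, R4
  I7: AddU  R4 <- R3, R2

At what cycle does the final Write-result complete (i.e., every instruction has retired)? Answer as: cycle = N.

c1: issue I1 (AddU)
c2: I1 read-ops; issue I2 (MulU)
c3: I2 read-ops
c4: I1 finished on AddU
c5: I1→R0
c6: I2 finished on MulU
c7: I2→R2
c8: issue I3 (MulU)
c9: I3 read-ops
c12: I3 finished on MulU
c13: I3→R0
c14: issue I4 (MulU)
c15: I4 read-ops
c18: I4 finished on MulU
c19: I4→R3
c20: issue I5 (IntU)
c21: I5 read-ops; issue I6 (DivU)
c22: I5 finished on IntU; I6 read-ops; issue I7 (AddU)
c23: I5→R3
c24: I7 read-ops
c26: I7 finished on AddU
c27: I7→R4
c29: I6 finished on DivU
c30: I6→R1

cycle = 30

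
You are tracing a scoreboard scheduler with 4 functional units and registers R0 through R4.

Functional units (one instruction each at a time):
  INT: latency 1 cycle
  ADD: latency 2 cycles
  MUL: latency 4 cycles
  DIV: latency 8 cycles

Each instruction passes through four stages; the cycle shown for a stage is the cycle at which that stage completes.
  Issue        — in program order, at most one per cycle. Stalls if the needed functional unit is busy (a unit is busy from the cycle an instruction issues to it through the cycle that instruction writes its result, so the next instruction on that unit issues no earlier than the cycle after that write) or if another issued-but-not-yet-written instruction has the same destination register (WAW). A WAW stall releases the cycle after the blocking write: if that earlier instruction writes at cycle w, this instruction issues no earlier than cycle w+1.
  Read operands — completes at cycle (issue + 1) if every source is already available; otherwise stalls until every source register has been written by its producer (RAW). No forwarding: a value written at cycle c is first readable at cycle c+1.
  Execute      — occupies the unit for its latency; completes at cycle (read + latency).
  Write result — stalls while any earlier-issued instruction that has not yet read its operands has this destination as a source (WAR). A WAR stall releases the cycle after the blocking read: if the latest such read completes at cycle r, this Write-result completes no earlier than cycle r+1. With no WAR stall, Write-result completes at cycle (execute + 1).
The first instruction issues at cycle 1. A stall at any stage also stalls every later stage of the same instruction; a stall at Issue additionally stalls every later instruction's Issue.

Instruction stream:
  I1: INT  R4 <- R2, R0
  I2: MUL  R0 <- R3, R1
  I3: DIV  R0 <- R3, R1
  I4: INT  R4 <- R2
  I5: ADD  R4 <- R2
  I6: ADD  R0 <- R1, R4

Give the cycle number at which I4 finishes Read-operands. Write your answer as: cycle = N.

I1  is:1  ro:2  ex:3  wr:4
I2  is:2  ro:3  ex:7  wr:8
I3  is:9  ro:10  ex:18  wr:19  — WAW R0: wait I2 write@8
I4  is:10  ro:11  ex:12  wr:13
I5  is:14  ro:15  ex:17  wr:18  — WAW R4: wait I4 write@13
I6  is:20  ro:21  ex:23  wr:24  — WAW R0: wait I3 write@19

cycle = 11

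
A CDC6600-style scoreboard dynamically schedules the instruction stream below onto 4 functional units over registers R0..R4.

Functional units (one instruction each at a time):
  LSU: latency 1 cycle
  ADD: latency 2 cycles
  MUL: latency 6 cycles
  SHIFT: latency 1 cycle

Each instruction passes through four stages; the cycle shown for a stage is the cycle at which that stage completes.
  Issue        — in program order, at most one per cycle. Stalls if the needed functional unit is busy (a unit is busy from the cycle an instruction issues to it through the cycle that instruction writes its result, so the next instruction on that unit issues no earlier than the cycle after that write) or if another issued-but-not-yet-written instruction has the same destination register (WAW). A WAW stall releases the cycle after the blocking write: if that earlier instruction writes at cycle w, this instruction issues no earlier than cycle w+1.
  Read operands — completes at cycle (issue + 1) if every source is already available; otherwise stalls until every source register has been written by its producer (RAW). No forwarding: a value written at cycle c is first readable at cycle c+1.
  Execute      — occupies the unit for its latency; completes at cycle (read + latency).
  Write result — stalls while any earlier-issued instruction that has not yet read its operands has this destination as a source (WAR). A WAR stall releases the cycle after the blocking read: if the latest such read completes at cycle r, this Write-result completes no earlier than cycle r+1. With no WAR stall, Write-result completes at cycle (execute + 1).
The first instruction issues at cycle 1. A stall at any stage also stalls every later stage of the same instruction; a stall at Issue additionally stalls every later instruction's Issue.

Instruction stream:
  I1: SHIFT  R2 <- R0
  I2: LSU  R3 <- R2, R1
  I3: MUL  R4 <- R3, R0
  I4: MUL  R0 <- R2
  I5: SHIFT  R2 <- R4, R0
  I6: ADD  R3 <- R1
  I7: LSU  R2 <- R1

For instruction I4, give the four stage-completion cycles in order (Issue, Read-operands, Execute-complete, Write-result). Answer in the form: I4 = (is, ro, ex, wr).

1) issue 1, read 2, done 3, write 4
2) issue 2, read 5, done 6, write 7  <RAW R2: wait I1 write@4>
3) issue 3, read 8, done 14, write 15  <RAW R3: wait I2 write@7>
4) issue 16, read 17, done 23, write 24  <struct: MUL busy until I3 writes@15>
5) issue 17, read 25, done 26, write 27  <RAW R0: wait I4 write@24>
6) issue 18, read 19, done 21, write 22
7) issue 28, read 29, done 30, write 31  <WAW R2: wait I5 write@27>

I4 = (16, 17, 23, 24)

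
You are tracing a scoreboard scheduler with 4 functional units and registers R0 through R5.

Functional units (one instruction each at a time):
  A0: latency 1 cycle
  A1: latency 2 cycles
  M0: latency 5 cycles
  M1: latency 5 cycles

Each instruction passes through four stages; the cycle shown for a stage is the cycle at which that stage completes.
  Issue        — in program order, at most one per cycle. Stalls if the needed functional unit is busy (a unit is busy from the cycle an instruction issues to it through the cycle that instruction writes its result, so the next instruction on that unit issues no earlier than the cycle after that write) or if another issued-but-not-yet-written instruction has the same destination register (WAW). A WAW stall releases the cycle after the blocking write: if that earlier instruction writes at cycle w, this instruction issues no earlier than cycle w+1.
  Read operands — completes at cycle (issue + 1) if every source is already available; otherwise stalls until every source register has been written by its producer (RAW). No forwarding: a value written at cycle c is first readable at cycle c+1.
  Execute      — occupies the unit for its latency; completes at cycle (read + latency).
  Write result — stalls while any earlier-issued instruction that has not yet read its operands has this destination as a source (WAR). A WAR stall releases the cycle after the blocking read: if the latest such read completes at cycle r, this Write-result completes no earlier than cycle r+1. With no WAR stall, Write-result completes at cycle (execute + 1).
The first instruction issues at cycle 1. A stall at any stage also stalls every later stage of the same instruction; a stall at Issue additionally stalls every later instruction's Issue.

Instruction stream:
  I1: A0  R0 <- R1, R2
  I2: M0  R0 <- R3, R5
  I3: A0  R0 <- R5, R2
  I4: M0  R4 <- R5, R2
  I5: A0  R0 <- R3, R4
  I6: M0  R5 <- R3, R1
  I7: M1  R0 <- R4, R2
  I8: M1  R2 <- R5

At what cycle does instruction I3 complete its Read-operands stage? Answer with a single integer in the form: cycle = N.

[I1] 1/2/3/4
[I2] 5/6/11/12  (WAW R0: wait I1 write@4)
[I3] 13/14/15/16  (WAW R0: wait I2 write@12)
[I4] 14/15/20/21
[I5] 17/22/23/24  (struct: A0 busy until I3 writes@16; RAW R4: wait I4 write@21)
[I6] 22/23/28/29  (struct: M0 busy until I4 writes@21)
[I7] 25/26/31/32  (WAW R0: wait I5 write@24)
[I8] 33/34/39/40  (struct: M1 busy until I7 writes@32)

cycle = 14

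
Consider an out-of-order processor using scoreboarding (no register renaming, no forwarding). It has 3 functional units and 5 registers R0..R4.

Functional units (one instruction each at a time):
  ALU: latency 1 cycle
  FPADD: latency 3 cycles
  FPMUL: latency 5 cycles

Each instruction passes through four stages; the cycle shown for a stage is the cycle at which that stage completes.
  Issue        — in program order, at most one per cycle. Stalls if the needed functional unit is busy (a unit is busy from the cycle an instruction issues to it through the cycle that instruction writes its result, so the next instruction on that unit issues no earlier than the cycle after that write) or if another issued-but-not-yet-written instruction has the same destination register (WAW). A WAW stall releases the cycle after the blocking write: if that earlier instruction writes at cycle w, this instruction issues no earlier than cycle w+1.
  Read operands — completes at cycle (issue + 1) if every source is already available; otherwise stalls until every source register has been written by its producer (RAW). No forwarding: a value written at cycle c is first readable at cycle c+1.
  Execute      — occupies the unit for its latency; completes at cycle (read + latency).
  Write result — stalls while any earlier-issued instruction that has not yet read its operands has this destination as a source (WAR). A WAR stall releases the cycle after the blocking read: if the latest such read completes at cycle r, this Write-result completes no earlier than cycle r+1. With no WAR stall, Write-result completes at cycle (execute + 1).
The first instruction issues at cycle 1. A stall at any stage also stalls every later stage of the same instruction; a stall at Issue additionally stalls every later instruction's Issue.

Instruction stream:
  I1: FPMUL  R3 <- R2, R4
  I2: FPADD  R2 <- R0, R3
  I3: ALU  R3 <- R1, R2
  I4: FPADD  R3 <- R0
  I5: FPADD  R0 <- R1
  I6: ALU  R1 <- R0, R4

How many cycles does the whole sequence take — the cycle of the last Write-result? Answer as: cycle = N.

cycle = 31

I1: IS=1 RO=2 EX=7 WR=8
I2: IS=2 RO=9 EX=12 WR=13  [RAW R3: wait I1 write@8]
I3: IS=9 RO=14 EX=15 WR=16  [WAW R3: wait I1 write@8; RAW R2: wait I2 write@13]
I4: IS=17 RO=18 EX=21 WR=22  [WAW R3: wait I3 write@16]
I5: IS=23 RO=24 EX=27 WR=28  [struct: FPADD busy until I4 writes@22]
I6: IS=24 RO=29 EX=30 WR=31  [RAW R0: wait I5 write@28]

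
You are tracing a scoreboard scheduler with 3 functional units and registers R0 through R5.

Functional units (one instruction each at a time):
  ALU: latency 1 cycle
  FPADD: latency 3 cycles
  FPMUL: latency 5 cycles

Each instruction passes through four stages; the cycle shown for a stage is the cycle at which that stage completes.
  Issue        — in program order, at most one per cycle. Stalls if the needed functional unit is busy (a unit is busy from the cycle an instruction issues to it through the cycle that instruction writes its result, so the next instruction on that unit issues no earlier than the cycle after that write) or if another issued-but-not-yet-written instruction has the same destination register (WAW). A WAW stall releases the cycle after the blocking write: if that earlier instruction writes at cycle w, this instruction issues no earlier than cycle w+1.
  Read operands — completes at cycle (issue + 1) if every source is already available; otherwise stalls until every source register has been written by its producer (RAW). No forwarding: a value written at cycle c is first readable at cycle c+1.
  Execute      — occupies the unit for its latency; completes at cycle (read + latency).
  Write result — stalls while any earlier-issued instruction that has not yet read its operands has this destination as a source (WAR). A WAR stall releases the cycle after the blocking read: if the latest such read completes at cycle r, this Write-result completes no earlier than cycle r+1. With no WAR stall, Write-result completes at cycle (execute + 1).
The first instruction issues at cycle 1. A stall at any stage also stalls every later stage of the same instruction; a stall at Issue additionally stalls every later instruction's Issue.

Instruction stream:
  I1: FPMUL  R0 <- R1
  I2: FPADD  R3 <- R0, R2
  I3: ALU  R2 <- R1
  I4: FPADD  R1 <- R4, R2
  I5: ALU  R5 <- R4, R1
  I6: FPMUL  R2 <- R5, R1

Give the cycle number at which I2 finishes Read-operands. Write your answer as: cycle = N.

c1: issue I1 (FPMUL)
c2: I1 read-ops · issue I2 (FPADD)
c3: issue I3 (ALU)
c4: I3 read-ops
c5: I3 finished on ALU
c7: I1 finished on FPMUL
c8: I1→R0
c9: I2 read-ops
c10: I3→R2
c12: I2 finished on FPADD
c13: I2→R3
c14: issue I4 (FPADD)
c15: I4 read-ops · issue I5 (ALU)
c16: issue I6 (FPMUL)
c18: I4 finished on FPADD
c19: I4→R1
c20: I5 read-ops
c21: I5 finished on ALU
c22: I5→R5
c23: I6 read-ops
c28: I6 finished on FPMUL
c29: I6→R2

cycle = 9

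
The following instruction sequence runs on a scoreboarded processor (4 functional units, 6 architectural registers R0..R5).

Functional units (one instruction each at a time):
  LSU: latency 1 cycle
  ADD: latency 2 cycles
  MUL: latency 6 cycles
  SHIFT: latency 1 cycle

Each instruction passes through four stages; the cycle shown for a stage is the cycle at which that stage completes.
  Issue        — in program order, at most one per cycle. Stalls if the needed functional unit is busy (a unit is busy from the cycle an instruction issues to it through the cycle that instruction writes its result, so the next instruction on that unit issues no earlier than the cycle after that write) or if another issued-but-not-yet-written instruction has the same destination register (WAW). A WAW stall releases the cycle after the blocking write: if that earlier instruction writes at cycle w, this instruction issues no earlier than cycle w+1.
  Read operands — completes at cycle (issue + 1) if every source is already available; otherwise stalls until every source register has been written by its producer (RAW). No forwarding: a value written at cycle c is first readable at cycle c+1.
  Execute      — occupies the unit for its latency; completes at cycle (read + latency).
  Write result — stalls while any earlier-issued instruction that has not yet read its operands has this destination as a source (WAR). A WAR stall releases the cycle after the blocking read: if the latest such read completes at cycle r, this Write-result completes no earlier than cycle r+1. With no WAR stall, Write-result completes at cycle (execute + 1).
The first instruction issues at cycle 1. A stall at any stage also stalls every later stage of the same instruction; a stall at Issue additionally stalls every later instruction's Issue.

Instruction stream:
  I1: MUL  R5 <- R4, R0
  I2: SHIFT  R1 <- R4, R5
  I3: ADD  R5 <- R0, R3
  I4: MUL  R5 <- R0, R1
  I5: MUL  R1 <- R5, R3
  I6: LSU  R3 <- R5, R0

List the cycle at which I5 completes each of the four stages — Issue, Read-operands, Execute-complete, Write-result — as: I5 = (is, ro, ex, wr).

c1: issue I1 (MUL)
c2: I1 read-ops | issue I2 (SHIFT)
c8: I1 finished on MUL
c9: I1→R5
c10: I2 read-ops | issue I3 (ADD)
c11: I2 finished on SHIFT | I3 read-ops
c12: I2→R1
c13: I3 finished on ADD
c14: I3→R5
c15: issue I4 (MUL)
c16: I4 read-ops
c22: I4 finished on MUL
c23: I4→R5
c24: issue I5 (MUL)
c25: I5 read-ops | issue I6 (LSU)
c26: I6 read-ops
c27: I6 finished on LSU
c28: I6→R3
c31: I5 finished on MUL
c32: I5→R1

I5 = (24, 25, 31, 32)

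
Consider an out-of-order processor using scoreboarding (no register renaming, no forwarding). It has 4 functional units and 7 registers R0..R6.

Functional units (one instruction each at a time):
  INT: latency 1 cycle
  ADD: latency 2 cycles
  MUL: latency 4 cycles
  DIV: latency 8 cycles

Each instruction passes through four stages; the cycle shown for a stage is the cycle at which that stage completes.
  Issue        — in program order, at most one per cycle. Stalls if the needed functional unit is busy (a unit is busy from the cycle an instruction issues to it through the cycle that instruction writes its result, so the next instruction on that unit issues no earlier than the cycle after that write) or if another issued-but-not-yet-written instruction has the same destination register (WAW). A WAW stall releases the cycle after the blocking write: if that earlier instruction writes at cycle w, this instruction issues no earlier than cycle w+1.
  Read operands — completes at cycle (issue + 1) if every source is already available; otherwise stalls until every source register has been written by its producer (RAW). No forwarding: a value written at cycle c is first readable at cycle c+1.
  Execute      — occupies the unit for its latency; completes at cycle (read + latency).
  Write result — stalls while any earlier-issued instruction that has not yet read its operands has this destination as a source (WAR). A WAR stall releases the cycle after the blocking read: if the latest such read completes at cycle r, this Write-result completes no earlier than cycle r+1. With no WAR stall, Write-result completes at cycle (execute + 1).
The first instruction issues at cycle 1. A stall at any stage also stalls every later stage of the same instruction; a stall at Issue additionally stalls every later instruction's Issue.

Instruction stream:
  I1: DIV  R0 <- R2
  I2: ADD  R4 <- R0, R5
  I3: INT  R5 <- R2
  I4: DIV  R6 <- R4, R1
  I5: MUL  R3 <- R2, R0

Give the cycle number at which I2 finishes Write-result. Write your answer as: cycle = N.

cycle = 15

[1] I1 issues→DIV
[2] I1 reads · I2 issues→ADD
[3] I3 issues→INT
[4] I3 reads
[5] I3 exec-done
[10] I1 exec-done
[11] I1 writes R0
[12] I2 reads · I4 issues→DIV
[13] I3 writes R5 · I5 issues→MUL
[14] I2 exec-done · I5 reads
[15] I2 writes R4
[16] I4 reads
[18] I5 exec-done
[19] I5 writes R3
[24] I4 exec-done
[25] I4 writes R6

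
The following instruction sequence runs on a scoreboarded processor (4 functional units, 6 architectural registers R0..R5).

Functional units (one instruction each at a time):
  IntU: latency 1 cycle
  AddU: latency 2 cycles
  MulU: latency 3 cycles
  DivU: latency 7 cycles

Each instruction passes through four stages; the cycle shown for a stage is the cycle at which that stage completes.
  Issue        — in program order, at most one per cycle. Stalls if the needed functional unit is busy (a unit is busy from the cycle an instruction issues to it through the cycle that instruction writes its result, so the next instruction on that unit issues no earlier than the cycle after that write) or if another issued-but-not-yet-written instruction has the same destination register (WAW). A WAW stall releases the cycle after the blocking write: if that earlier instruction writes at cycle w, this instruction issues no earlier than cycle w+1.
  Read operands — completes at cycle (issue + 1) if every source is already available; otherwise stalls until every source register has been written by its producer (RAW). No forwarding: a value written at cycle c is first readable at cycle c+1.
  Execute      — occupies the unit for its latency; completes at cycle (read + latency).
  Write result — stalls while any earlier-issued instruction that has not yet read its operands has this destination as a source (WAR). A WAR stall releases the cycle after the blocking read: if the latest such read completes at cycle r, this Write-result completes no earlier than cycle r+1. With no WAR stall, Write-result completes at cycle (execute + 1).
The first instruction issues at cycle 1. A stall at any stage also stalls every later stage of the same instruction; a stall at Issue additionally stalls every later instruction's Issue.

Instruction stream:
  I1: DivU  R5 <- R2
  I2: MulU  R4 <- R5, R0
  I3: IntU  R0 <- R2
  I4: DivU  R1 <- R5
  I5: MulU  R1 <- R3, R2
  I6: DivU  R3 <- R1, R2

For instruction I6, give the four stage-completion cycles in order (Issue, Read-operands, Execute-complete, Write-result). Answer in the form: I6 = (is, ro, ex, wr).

I6 = (22, 27, 34, 35)

[I1] 1/2/9/10
[I2] 2/11/14/15  (RAW R5: wait I1 write@10)
[I3] 3/4/5/12  (WAR R0: wait I2 read@11)
[I4] 11/12/19/20  (struct: DivU busy until I1 writes@10)
[I5] 21/22/25/26  (WAW R1: wait I4 write@20)
[I6] 22/27/34/35  (RAW R1: wait I5 write@26)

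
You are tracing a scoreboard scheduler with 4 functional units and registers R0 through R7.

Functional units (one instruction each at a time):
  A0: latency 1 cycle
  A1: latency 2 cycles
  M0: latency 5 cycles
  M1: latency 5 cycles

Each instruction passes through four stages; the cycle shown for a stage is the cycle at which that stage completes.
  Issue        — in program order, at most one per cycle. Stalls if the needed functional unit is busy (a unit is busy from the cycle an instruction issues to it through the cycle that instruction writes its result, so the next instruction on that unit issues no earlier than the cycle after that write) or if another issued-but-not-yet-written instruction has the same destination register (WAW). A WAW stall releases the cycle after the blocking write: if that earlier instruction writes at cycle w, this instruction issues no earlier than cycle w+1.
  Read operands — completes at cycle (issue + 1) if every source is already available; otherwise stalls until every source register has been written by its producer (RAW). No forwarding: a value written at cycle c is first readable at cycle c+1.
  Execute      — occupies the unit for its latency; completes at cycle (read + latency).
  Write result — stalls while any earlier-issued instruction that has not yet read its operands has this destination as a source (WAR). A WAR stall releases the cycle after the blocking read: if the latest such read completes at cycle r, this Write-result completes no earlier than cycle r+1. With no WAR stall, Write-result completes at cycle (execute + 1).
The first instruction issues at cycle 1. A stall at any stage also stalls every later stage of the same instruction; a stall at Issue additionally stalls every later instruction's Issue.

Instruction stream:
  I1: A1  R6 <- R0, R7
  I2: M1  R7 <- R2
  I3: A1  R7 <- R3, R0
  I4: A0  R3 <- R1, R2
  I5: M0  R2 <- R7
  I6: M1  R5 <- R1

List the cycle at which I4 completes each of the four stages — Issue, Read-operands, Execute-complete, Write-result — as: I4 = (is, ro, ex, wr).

1) issue 1, read 2, done 4, write 5
2) issue 2, read 3, done 8, write 9
3) issue 10, read 11, done 13, write 14  <WAW R7: wait I2 write@9>
4) issue 11, read 12, done 13, write 14
5) issue 12, read 15, done 20, write 21  <RAW R7: wait I3 write@14>
6) issue 13, read 14, done 19, write 20

I4 = (11, 12, 13, 14)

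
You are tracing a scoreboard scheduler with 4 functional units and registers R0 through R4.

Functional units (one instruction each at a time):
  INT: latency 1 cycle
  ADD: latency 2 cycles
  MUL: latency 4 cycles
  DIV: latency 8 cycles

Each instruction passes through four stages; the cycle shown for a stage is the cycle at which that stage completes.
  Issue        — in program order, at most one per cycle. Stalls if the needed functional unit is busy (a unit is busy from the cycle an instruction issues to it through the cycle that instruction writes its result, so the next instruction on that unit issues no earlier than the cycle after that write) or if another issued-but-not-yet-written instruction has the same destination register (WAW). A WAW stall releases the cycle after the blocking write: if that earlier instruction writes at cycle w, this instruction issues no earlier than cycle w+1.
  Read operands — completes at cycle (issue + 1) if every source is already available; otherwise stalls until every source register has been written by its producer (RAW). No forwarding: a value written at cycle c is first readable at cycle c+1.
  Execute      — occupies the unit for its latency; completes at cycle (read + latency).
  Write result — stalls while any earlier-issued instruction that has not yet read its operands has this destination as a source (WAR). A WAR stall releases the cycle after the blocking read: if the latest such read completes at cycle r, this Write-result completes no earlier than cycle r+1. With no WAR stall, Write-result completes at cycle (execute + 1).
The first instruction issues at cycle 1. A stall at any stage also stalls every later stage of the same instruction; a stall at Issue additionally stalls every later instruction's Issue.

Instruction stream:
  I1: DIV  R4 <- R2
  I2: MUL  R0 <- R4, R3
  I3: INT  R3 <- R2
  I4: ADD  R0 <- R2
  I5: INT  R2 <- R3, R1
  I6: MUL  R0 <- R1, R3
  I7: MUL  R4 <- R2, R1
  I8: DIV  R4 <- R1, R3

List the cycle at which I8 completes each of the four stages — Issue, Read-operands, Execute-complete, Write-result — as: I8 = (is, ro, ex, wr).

cycle 1: issue I1 (DIV)
cycle 2: I1 read-ops, issue I2 (MUL)
cycle 3: issue I3 (INT)
cycle 4: I3 read-ops
cycle 5: I3 finished on INT
cycle 10: I1 finished on DIV
cycle 11: I1→R4
cycle 12: I2 read-ops
cycle 13: I3→R3
cycle 16: I2 finished on MUL
cycle 17: I2→R0
cycle 18: issue I4 (ADD)
cycle 19: I4 read-ops, issue I5 (INT)
cycle 20: I5 read-ops
cycle 21: I4 finished on ADD, I5 finished on INT
cycle 22: I4→R0, I5→R2
cycle 23: issue I6 (MUL)
cycle 24: I6 read-ops
cycle 28: I6 finished on MUL
cycle 29: I6→R0
cycle 30: issue I7 (MUL)
cycle 31: I7 read-ops
cycle 35: I7 finished on MUL
cycle 36: I7→R4
cycle 37: issue I8 (DIV)
cycle 38: I8 read-ops
cycle 46: I8 finished on DIV
cycle 47: I8→R4

I8 = (37, 38, 46, 47)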